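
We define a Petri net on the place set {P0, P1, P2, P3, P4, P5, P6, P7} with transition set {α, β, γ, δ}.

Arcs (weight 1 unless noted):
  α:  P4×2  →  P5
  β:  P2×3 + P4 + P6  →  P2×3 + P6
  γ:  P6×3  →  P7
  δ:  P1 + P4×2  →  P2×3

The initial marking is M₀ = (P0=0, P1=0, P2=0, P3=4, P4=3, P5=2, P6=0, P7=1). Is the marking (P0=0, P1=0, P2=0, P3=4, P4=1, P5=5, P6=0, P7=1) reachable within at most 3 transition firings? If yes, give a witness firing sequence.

depth 0: 1 marking
depth 1: 2 markings reached so far
depth 2: 2 markings reached so far
(frontier empty at depth 2; search complete)
target is not among the 2 markings reachable within 3 steps

NO — not reachable within 3 firings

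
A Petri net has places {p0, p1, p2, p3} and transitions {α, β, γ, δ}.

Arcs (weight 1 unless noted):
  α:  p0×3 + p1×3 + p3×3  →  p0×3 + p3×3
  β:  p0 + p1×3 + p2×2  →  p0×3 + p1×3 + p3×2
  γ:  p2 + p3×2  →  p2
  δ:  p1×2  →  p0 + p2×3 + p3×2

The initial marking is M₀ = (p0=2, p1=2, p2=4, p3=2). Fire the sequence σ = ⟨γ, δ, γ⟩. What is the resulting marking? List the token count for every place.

step 1: fire γ:  (p0=2, p1=2, p2=4, p3=2) → (p0=2, p1=2, p2=4, p3=0)
step 2: fire δ:  (p0=2, p1=2, p2=4, p3=0) → (p0=3, p1=0, p2=7, p3=2)
step 3: fire γ:  (p0=3, p1=0, p2=7, p3=2) → (p0=3, p1=0, p2=7, p3=0)

(p0=3, p1=0, p2=7, p3=0)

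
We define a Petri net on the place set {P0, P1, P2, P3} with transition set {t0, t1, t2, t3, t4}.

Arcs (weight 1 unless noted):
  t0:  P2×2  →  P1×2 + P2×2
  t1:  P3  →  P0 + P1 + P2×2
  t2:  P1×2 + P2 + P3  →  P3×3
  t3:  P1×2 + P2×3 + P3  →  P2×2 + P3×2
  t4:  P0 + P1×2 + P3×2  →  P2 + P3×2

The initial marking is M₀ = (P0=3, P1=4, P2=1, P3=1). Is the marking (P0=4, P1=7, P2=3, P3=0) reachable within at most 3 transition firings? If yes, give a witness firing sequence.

step 1: fire t1:  (P0=3, P1=4, P2=1, P3=1) → (P0=4, P1=5, P2=3, P3=0)
step 2: fire t0:  (P0=4, P1=5, P2=3, P3=0) → (P0=4, P1=7, P2=3, P3=0)

YES — reachable via ⟨t1, t0⟩ (2 firings)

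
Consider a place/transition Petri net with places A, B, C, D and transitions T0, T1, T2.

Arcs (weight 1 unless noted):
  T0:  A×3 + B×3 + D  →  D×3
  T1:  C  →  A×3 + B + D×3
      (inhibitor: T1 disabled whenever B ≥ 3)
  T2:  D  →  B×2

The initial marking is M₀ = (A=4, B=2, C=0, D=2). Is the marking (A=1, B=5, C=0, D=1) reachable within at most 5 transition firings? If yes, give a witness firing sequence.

YES — reachable via ⟨T2, T0, T2, T2⟩ (4 firings)

step 1: fire T2:  (A=4, B=2, C=0, D=2) → (A=4, B=4, C=0, D=1)
step 2: fire T0:  (A=4, B=4, C=0, D=1) → (A=1, B=1, C=0, D=3)
step 3: fire T2:  (A=1, B=1, C=0, D=3) → (A=1, B=3, C=0, D=2)
step 4: fire T2:  (A=1, B=3, C=0, D=2) → (A=1, B=5, C=0, D=1)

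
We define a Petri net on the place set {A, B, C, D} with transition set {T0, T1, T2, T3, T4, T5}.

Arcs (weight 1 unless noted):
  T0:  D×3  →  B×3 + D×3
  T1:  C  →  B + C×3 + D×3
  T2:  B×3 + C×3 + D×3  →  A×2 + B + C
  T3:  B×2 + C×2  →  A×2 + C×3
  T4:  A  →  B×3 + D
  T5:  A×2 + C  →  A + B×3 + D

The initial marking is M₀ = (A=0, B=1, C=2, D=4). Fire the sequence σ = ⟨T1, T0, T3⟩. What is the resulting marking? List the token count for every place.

step 1: fire T1:  (A=0, B=1, C=2, D=4) → (A=0, B=2, C=4, D=7)
step 2: fire T0:  (A=0, B=2, C=4, D=7) → (A=0, B=5, C=4, D=7)
step 3: fire T3:  (A=0, B=5, C=4, D=7) → (A=2, B=3, C=5, D=7)

(A=2, B=3, C=5, D=7)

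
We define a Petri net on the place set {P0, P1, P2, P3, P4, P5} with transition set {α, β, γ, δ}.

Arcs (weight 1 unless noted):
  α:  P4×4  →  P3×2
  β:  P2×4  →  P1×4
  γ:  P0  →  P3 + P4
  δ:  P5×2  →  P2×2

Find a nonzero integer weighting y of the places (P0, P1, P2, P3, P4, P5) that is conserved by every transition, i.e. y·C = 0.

y = (P0:3, P1:0, P2:0, P3:2, P4:1, P5:0)

Incidence matrix C (rows=places, cols=transitions):
        α    β    γ    δ
   P0   0    0   -1    0
   P1   0    4    0    0
   P2   0   -4    0    2
   P3   2    0    1    0
   P4  -4    0    1    0
   P5   0    0    0   -2

Candidate y = [3, 0, 0, 2, 1, 0]; check y·C column-wise:
  col α: 3·0 + 2·2 + 1·-4 = 0
  col β: 3·0 + 0·4 + 0·-4 + 2·0 + 1·0 = 0
  col γ: 3·-1 + 2·1 + 1·1 = 0
  col δ: 3·0 + 0·2 + 2·0 + 1·0 + 0·-2 = 0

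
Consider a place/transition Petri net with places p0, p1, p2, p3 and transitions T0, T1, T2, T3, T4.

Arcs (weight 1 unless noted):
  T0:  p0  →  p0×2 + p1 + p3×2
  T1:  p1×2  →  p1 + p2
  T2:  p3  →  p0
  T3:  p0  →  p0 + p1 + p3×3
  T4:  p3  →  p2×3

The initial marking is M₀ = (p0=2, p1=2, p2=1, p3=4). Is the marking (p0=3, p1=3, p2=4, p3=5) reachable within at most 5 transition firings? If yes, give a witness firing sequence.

YES — reachable via ⟨T0, T4⟩ (2 firings)

step 1: fire T0:  (p0=2, p1=2, p2=1, p3=4) → (p0=3, p1=3, p2=1, p3=6)
step 2: fire T4:  (p0=3, p1=3, p2=1, p3=6) → (p0=3, p1=3, p2=4, p3=5)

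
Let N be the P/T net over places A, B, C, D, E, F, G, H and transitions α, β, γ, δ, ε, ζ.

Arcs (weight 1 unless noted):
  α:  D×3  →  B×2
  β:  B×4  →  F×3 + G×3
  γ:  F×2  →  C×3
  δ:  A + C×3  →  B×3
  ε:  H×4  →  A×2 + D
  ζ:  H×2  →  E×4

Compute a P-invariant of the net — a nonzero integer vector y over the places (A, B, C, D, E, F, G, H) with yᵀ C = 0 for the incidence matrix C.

Incidence matrix C (rows=places, cols=transitions):
        α    β    γ    δ    ε    ζ
    A   0    0    0   -1    2    0
    B   2   -4    0    3    0    0
    C   0    0    3   -3    0    0
    D  -3    0    0    0    1    0
    E   0    0    0    0    0    4
    F   0    3   -2    0    0    0
    G   0    3    0    0    0    0
    H   0    0    0    0   -4   -2

Candidate y = [3, -9, -10, -6, 0, -15, 3, 0]; check y·C column-wise:
  col α: 3·0 + -9·2 + -10·0 + -6·-3 + -15·0 + 3·0 = 0
  col β: 3·0 + -9·-4 + -10·0 + -6·0 + -15·3 + 3·3 = 0
  col γ: 3·0 + -9·0 + -10·3 + -6·0 + -15·-2 + 3·0 = 0
  col δ: 3·-1 + -9·3 + -10·-3 + -6·0 + -15·0 + 3·0 = 0
  col ε: 3·2 + -9·0 + -10·0 + -6·1 + -15·0 + 3·0 + 0·-4 = 0
  col ζ: 3·0 + -9·0 + -10·0 + -6·0 + 0·4 + -15·0 + 3·0 + 0·-2 = 0

y = (A:3, B:-9, C:-10, D:-6, E:0, F:-15, G:3, H:0)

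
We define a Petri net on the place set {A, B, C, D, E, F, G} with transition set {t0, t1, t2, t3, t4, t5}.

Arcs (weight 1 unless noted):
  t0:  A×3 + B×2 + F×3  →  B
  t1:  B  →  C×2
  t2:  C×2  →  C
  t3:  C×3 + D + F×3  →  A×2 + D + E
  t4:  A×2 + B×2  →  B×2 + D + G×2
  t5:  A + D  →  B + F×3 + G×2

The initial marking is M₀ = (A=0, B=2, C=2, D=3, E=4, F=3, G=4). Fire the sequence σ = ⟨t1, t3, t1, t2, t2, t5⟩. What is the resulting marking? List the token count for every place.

(A=1, B=1, C=1, D=2, E=5, F=3, G=6)

step 1: fire t1:  (A=0, B=2, C=2, D=3, E=4, F=3, G=4) → (A=0, B=1, C=4, D=3, E=4, F=3, G=4)
step 2: fire t3:  (A=0, B=1, C=4, D=3, E=4, F=3, G=4) → (A=2, B=1, C=1, D=3, E=5, F=0, G=4)
step 3: fire t1:  (A=2, B=1, C=1, D=3, E=5, F=0, G=4) → (A=2, B=0, C=3, D=3, E=5, F=0, G=4)
step 4: fire t2:  (A=2, B=0, C=3, D=3, E=5, F=0, G=4) → (A=2, B=0, C=2, D=3, E=5, F=0, G=4)
step 5: fire t2:  (A=2, B=0, C=2, D=3, E=5, F=0, G=4) → (A=2, B=0, C=1, D=3, E=5, F=0, G=4)
step 6: fire t5:  (A=2, B=0, C=1, D=3, E=5, F=0, G=4) → (A=1, B=1, C=1, D=2, E=5, F=3, G=6)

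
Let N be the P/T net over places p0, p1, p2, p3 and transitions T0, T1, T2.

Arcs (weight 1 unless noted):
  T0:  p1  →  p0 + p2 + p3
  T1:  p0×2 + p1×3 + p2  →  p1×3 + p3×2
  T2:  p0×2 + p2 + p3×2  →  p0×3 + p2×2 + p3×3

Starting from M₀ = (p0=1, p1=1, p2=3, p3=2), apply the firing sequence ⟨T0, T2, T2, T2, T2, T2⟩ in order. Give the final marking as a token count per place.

(p0=7, p1=0, p2=9, p3=8)

step 1: fire T0:  (p0=1, p1=1, p2=3, p3=2) → (p0=2, p1=0, p2=4, p3=3)
step 2: fire T2:  (p0=2, p1=0, p2=4, p3=3) → (p0=3, p1=0, p2=5, p3=4)
step 3: fire T2:  (p0=3, p1=0, p2=5, p3=4) → (p0=4, p1=0, p2=6, p3=5)
step 4: fire T2:  (p0=4, p1=0, p2=6, p3=5) → (p0=5, p1=0, p2=7, p3=6)
step 5: fire T2:  (p0=5, p1=0, p2=7, p3=6) → (p0=6, p1=0, p2=8, p3=7)
step 6: fire T2:  (p0=6, p1=0, p2=8, p3=7) → (p0=7, p1=0, p2=9, p3=8)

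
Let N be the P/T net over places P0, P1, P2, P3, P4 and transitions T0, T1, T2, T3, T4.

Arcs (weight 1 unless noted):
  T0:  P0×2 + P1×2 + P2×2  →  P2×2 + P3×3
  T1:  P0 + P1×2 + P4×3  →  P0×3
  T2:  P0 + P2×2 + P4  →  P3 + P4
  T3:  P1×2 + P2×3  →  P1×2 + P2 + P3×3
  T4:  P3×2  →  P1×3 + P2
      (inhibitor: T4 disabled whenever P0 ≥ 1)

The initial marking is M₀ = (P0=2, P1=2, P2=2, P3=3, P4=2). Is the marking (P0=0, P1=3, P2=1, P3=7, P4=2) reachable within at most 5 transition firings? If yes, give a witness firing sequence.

step 1: fire T0:  (P0=2, P1=2, P2=2, P3=3, P4=2) → (P0=0, P1=0, P2=2, P3=6, P4=2)
step 2: fire T4:  (P0=0, P1=0, P2=2, P3=6, P4=2) → (P0=0, P1=3, P2=3, P3=4, P4=2)
step 3: fire T3:  (P0=0, P1=3, P2=3, P3=4, P4=2) → (P0=0, P1=3, P2=1, P3=7, P4=2)

YES — reachable via ⟨T0, T4, T3⟩ (3 firings)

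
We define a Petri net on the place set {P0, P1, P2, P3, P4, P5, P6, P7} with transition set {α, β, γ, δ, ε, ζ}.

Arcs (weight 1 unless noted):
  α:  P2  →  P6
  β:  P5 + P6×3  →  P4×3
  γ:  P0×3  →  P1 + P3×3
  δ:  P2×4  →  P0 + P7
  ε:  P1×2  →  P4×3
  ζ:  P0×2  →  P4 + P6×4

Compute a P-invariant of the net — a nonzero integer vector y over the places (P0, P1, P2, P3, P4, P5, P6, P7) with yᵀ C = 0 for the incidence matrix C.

y = (P0:4, P1:6, P2:1, P3:2, P4:4, P5:9, P6:1, P7:0)

Incidence matrix C (rows=places, cols=transitions):
        α    β    γ    δ    ε    ζ
   P0   0    0   -3    1    0   -2
   P1   0    0    1    0   -2    0
   P2  -1    0    0   -4    0    0
   P3   0    0    3    0    0    0
   P4   0    3    0    0    3    1
   P5   0   -1    0    0    0    0
   P6   1   -3    0    0    0    4
   P7   0    0    0    1    0    0

Candidate y = [4, 6, 1, 2, 4, 9, 1, 0]; check y·C column-wise:
  col α: 4·0 + 6·0 + 1·-1 + 2·0 + 4·0 + 9·0 + 1·1 = 0
  col β: 4·0 + 6·0 + 1·0 + 2·0 + 4·3 + 9·-1 + 1·-3 = 0
  col γ: 4·-3 + 6·1 + 1·0 + 2·3 + 4·0 + 9·0 + 1·0 = 0
  col δ: 4·1 + 6·0 + 1·-4 + 2·0 + 4·0 + 9·0 + 1·0 + 0·1 = 0
  col ε: 4·0 + 6·-2 + 1·0 + 2·0 + 4·3 + 9·0 + 1·0 = 0
  col ζ: 4·-2 + 6·0 + 1·0 + 2·0 + 4·1 + 9·0 + 1·4 = 0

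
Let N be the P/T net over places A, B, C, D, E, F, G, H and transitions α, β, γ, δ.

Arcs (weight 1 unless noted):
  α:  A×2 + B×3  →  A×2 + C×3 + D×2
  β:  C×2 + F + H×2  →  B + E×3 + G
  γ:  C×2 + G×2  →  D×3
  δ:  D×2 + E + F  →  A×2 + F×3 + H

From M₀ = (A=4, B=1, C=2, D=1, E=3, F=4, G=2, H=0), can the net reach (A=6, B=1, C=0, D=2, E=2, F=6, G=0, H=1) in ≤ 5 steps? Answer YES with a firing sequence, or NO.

step 1: fire γ:  (A=4, B=1, C=2, D=1, E=3, F=4, G=2, H=0) → (A=4, B=1, C=0, D=4, E=3, F=4, G=0, H=0)
step 2: fire δ:  (A=4, B=1, C=0, D=4, E=3, F=4, G=0, H=0) → (A=6, B=1, C=0, D=2, E=2, F=6, G=0, H=1)

YES — reachable via ⟨γ, δ⟩ (2 firings)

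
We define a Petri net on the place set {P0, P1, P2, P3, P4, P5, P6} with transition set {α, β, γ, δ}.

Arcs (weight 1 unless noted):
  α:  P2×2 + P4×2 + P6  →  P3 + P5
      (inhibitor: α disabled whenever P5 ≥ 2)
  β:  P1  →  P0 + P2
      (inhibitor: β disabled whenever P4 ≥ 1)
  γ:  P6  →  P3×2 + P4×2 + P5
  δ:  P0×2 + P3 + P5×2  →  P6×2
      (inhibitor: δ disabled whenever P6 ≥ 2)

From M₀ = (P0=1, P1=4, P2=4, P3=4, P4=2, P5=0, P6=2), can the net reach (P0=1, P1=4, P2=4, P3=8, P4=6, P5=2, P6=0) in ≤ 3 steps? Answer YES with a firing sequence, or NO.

step 1: fire γ:  (P0=1, P1=4, P2=4, P3=4, P4=2, P5=0, P6=2) → (P0=1, P1=4, P2=4, P3=6, P4=4, P5=1, P6=1)
step 2: fire γ:  (P0=1, P1=4, P2=4, P3=6, P4=4, P5=1, P6=1) → (P0=1, P1=4, P2=4, P3=8, P4=6, P5=2, P6=0)

YES — reachable via ⟨γ, γ⟩ (2 firings)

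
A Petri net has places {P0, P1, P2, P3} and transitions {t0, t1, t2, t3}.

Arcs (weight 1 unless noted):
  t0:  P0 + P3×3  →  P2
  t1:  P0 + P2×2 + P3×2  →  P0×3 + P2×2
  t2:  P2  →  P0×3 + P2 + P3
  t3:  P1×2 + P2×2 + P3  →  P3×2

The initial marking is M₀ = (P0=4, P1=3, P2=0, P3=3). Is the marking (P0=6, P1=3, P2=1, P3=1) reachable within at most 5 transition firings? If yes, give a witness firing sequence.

step 1: fire t0:  (P0=4, P1=3, P2=0, P3=3) → (P0=3, P1=3, P2=1, P3=0)
step 2: fire t2:  (P0=3, P1=3, P2=1, P3=0) → (P0=6, P1=3, P2=1, P3=1)

YES — reachable via ⟨t0, t2⟩ (2 firings)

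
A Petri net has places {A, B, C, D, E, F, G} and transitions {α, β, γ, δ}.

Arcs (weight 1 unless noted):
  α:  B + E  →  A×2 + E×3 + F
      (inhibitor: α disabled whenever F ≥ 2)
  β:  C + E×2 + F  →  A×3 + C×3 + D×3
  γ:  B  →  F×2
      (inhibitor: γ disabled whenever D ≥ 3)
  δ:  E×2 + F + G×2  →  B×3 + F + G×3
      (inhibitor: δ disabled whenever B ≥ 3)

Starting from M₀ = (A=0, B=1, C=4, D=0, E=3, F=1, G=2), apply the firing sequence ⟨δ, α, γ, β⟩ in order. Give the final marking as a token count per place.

step 1: fire δ:  (A=0, B=1, C=4, D=0, E=3, F=1, G=2) → (A=0, B=4, C=4, D=0, E=1, F=1, G=3)
step 2: fire α:  (A=0, B=4, C=4, D=0, E=1, F=1, G=3) → (A=2, B=3, C=4, D=0, E=3, F=2, G=3)
step 3: fire γ:  (A=2, B=3, C=4, D=0, E=3, F=2, G=3) → (A=2, B=2, C=4, D=0, E=3, F=4, G=3)
step 4: fire β:  (A=2, B=2, C=4, D=0, E=3, F=4, G=3) → (A=5, B=2, C=6, D=3, E=1, F=3, G=3)

(A=5, B=2, C=6, D=3, E=1, F=3, G=3)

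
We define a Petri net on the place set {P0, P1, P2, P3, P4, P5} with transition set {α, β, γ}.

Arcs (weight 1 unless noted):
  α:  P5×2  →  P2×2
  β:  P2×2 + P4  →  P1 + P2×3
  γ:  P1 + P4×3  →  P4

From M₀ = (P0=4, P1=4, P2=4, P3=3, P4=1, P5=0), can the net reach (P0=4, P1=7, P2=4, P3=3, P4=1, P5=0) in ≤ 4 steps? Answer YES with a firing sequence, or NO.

depth 0: 1 marking
depth 1: 2 markings reached so far
depth 2: 2 markings reached so far
(frontier empty at depth 2; search complete)
target is not among the 2 markings reachable within 4 steps

NO — not reachable within 4 firings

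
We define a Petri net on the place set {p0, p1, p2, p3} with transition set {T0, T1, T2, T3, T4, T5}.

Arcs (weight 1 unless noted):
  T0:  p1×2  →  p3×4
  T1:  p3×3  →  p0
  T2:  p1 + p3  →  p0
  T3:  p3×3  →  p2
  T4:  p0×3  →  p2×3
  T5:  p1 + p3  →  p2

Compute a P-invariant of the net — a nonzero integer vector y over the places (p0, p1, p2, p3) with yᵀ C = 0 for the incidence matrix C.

Incidence matrix C (rows=places, cols=transitions):
       T0   T1   T2   T3   T4   T5
   p0   0    1    1    0   -3    0
   p1  -2    0   -1    0    0   -1
   p2   0    0    0    1    3    1
   p3   4   -3   -1   -3    0   -1

Candidate y = [3, 2, 3, 1]; check y·C column-wise:
  col T0: 3·0 + 2·-2 + 3·0 + 1·4 = 0
  col T1: 3·1 + 2·0 + 3·0 + 1·-3 = 0
  col T2: 3·1 + 2·-1 + 3·0 + 1·-1 = 0
  col T3: 3·0 + 2·0 + 3·1 + 1·-3 = 0
  col T4: 3·-3 + 2·0 + 3·3 + 1·0 = 0
  col T5: 3·0 + 2·-1 + 3·1 + 1·-1 = 0

y = (p0:3, p1:2, p2:3, p3:1)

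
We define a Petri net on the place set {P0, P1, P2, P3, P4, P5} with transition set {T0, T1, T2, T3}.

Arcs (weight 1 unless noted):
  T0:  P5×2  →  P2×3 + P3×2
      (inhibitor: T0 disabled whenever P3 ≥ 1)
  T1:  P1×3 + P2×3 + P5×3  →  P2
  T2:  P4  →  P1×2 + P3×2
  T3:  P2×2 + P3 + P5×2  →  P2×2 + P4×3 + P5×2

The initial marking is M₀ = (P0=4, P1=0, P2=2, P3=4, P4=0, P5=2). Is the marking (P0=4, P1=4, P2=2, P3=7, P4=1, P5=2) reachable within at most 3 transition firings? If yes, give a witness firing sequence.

step 1: fire T3:  (P0=4, P1=0, P2=2, P3=4, P4=0, P5=2) → (P0=4, P1=0, P2=2, P3=3, P4=3, P5=2)
step 2: fire T2:  (P0=4, P1=0, P2=2, P3=3, P4=3, P5=2) → (P0=4, P1=2, P2=2, P3=5, P4=2, P5=2)
step 3: fire T2:  (P0=4, P1=2, P2=2, P3=5, P4=2, P5=2) → (P0=4, P1=4, P2=2, P3=7, P4=1, P5=2)

YES — reachable via ⟨T3, T2, T2⟩ (3 firings)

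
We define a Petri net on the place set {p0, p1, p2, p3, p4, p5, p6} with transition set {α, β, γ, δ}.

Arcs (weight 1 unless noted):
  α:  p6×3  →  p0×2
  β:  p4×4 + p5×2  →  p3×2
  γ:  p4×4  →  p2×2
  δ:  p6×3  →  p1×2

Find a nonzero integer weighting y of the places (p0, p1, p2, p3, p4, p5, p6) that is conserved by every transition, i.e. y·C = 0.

y = (p0:0, p1:0, p2:2, p3:2, p4:1, p5:0, p6:0)

Incidence matrix C (rows=places, cols=transitions):
        α    β    γ    δ
   p0   2    0    0    0
   p1   0    0    0    2
   p2   0    0    2    0
   p3   0    2    0    0
   p4   0   -4   -4    0
   p5   0   -2    0    0
   p6  -3    0    0   -3

Candidate y = [0, 0, 2, 2, 1, 0, 0]; check y·C column-wise:
  col α: 0·2 + 2·0 + 2·0 + 1·0 + 0·-3 = 0
  col β: 2·0 + 2·2 + 1·-4 + 0·-2 = 0
  col γ: 2·2 + 2·0 + 1·-4 = 0
  col δ: 0·2 + 2·0 + 2·0 + 1·0 + 0·-3 = 0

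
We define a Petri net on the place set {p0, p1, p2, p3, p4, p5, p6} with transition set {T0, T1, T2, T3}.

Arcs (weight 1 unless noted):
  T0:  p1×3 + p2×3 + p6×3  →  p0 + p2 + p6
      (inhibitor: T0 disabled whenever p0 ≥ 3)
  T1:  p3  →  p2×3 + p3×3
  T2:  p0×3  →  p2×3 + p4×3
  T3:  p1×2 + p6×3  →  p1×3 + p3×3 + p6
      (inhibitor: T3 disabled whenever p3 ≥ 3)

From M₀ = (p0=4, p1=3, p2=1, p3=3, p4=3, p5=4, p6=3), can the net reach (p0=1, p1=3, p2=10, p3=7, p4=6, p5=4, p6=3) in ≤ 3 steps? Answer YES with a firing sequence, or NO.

YES — reachable via ⟨T1, T1, T2⟩ (3 firings)

step 1: fire T1:  (p0=4, p1=3, p2=1, p3=3, p4=3, p5=4, p6=3) → (p0=4, p1=3, p2=4, p3=5, p4=3, p5=4, p6=3)
step 2: fire T1:  (p0=4, p1=3, p2=4, p3=5, p4=3, p5=4, p6=3) → (p0=4, p1=3, p2=7, p3=7, p4=3, p5=4, p6=3)
step 3: fire T2:  (p0=4, p1=3, p2=7, p3=7, p4=3, p5=4, p6=3) → (p0=1, p1=3, p2=10, p3=7, p4=6, p5=4, p6=3)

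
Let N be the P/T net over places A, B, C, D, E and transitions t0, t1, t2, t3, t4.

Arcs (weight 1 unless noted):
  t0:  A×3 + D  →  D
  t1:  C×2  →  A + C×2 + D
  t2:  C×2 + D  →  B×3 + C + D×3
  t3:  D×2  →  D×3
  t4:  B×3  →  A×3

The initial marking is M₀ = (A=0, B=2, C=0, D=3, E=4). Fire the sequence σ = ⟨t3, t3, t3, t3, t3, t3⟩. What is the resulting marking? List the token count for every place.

(A=0, B=2, C=0, D=9, E=4)

step 1: fire t3:  (A=0, B=2, C=0, D=3, E=4) → (A=0, B=2, C=0, D=4, E=4)
step 2: fire t3:  (A=0, B=2, C=0, D=4, E=4) → (A=0, B=2, C=0, D=5, E=4)
step 3: fire t3:  (A=0, B=2, C=0, D=5, E=4) → (A=0, B=2, C=0, D=6, E=4)
step 4: fire t3:  (A=0, B=2, C=0, D=6, E=4) → (A=0, B=2, C=0, D=7, E=4)
step 5: fire t3:  (A=0, B=2, C=0, D=7, E=4) → (A=0, B=2, C=0, D=8, E=4)
step 6: fire t3:  (A=0, B=2, C=0, D=8, E=4) → (A=0, B=2, C=0, D=9, E=4)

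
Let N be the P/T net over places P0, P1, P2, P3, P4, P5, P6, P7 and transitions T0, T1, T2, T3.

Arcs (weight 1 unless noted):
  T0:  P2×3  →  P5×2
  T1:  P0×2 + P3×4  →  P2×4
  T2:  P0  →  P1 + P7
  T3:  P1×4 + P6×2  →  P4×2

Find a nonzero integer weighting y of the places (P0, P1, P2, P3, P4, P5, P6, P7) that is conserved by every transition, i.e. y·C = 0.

Incidence matrix C (rows=places, cols=transitions):
       T0   T1   T2   T3
   P0   0   -2   -1    0
   P1   0    0    1   -4
   P2  -3    4    0    0
   P3   0   -4    0    0
   P4   0    0    0    2
   P5   2    0    0    0
   P6   0    0    0   -2
   P7   0    0    1    0

Candidate y = [2, 2, 0, -1, 4, 0, 0, 0]; check y·C column-wise:
  col T0: 2·0 + 2·0 + 0·-3 + -1·0 + 4·0 + 0·2 = 0
  col T1: 2·-2 + 2·0 + 0·4 + -1·-4 + 4·0 = 0
  col T2: 2·-1 + 2·1 + -1·0 + 4·0 + 0·1 = 0
  col T3: 2·0 + 2·-4 + -1·0 + 4·2 + 0·-2 = 0

y = (P0:2, P1:2, P2:0, P3:-1, P4:4, P5:0, P6:0, P7:0)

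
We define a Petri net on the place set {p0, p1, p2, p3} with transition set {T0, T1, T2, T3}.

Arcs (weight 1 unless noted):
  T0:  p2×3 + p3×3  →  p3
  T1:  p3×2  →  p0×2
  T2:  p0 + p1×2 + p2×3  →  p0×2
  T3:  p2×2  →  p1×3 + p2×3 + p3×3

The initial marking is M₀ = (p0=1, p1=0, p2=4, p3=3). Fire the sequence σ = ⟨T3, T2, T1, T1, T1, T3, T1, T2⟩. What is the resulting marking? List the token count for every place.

(p0=11, p1=2, p2=0, p3=1)

step 1: fire T3:  (p0=1, p1=0, p2=4, p3=3) → (p0=1, p1=3, p2=5, p3=6)
step 2: fire T2:  (p0=1, p1=3, p2=5, p3=6) → (p0=2, p1=1, p2=2, p3=6)
step 3: fire T1:  (p0=2, p1=1, p2=2, p3=6) → (p0=4, p1=1, p2=2, p3=4)
step 4: fire T1:  (p0=4, p1=1, p2=2, p3=4) → (p0=6, p1=1, p2=2, p3=2)
step 5: fire T1:  (p0=6, p1=1, p2=2, p3=2) → (p0=8, p1=1, p2=2, p3=0)
step 6: fire T3:  (p0=8, p1=1, p2=2, p3=0) → (p0=8, p1=4, p2=3, p3=3)
step 7: fire T1:  (p0=8, p1=4, p2=3, p3=3) → (p0=10, p1=4, p2=3, p3=1)
step 8: fire T2:  (p0=10, p1=4, p2=3, p3=1) → (p0=11, p1=2, p2=0, p3=1)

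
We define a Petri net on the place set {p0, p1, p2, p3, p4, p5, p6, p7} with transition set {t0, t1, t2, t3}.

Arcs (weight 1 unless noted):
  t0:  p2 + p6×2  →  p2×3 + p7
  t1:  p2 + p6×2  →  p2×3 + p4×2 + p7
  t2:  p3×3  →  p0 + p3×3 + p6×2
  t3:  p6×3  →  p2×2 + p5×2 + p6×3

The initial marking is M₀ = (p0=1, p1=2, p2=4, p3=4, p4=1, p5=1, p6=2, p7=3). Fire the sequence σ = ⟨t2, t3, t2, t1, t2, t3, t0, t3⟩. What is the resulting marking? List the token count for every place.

(p0=4, p1=2, p2=14, p3=4, p4=3, p5=7, p6=4, p7=5)

step 1: fire t2:  (p0=1, p1=2, p2=4, p3=4, p4=1, p5=1, p6=2, p7=3) → (p0=2, p1=2, p2=4, p3=4, p4=1, p5=1, p6=4, p7=3)
step 2: fire t3:  (p0=2, p1=2, p2=4, p3=4, p4=1, p5=1, p6=4, p7=3) → (p0=2, p1=2, p2=6, p3=4, p4=1, p5=3, p6=4, p7=3)
step 3: fire t2:  (p0=2, p1=2, p2=6, p3=4, p4=1, p5=3, p6=4, p7=3) → (p0=3, p1=2, p2=6, p3=4, p4=1, p5=3, p6=6, p7=3)
step 4: fire t1:  (p0=3, p1=2, p2=6, p3=4, p4=1, p5=3, p6=6, p7=3) → (p0=3, p1=2, p2=8, p3=4, p4=3, p5=3, p6=4, p7=4)
step 5: fire t2:  (p0=3, p1=2, p2=8, p3=4, p4=3, p5=3, p6=4, p7=4) → (p0=4, p1=2, p2=8, p3=4, p4=3, p5=3, p6=6, p7=4)
step 6: fire t3:  (p0=4, p1=2, p2=8, p3=4, p4=3, p5=3, p6=6, p7=4) → (p0=4, p1=2, p2=10, p3=4, p4=3, p5=5, p6=6, p7=4)
step 7: fire t0:  (p0=4, p1=2, p2=10, p3=4, p4=3, p5=5, p6=6, p7=4) → (p0=4, p1=2, p2=12, p3=4, p4=3, p5=5, p6=4, p7=5)
step 8: fire t3:  (p0=4, p1=2, p2=12, p3=4, p4=3, p5=5, p6=4, p7=5) → (p0=4, p1=2, p2=14, p3=4, p4=3, p5=7, p6=4, p7=5)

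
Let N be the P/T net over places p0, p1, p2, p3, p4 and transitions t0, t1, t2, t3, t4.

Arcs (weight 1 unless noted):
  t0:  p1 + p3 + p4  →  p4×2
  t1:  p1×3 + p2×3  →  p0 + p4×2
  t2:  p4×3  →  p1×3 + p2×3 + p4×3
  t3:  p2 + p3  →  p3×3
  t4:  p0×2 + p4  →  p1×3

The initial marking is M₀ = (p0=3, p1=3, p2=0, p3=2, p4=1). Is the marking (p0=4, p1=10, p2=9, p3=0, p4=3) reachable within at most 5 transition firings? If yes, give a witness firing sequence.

depth 0: 1 marking
depth 1: 3 markings reached so far
depth 2: 5 markings reached so far
depth 3: 7 markings reached so far
depth 4: 10 markings reached so far
depth 5: 14 markings reached so far
target is not among the 14 markings reachable within 5 steps

NO — not reachable within 5 firings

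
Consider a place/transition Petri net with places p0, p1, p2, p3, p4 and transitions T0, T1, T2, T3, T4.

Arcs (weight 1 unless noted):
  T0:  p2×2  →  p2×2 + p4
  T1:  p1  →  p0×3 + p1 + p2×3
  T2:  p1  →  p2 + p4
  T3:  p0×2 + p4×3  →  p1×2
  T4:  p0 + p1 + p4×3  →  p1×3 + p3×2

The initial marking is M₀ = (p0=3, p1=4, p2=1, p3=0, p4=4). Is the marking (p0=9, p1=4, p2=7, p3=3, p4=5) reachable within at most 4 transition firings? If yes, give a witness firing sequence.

depth 0: 1 marking
depth 1: 5 markings reached so far
depth 2: 14 markings reached so far
depth 3: 33 markings reached so far
depth 4: 69 markings reached so far
target is not among the 69 markings reachable within 4 steps

NO — not reachable within 4 firings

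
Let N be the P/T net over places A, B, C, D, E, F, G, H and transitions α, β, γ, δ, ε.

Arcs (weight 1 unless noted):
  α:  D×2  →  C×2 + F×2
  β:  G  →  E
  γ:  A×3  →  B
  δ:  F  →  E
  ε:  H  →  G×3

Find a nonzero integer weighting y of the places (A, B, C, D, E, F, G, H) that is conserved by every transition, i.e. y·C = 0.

y = (A:1, B:3, C:0, D:0, E:0, F:0, G:0, H:0)

Incidence matrix C (rows=places, cols=transitions):
        α    β    γ    δ    ε
    A   0    0   -3    0    0
    B   0    0    1    0    0
    C   2    0    0    0    0
    D  -2    0    0    0    0
    E   0    1    0    1    0
    F   2    0    0   -1    0
    G   0   -1    0    0    3
    H   0    0    0    0   -1

Candidate y = [1, 3, 0, 0, 0, 0, 0, 0]; check y·C column-wise:
  col α: 1·0 + 3·0 + 0·2 + 0·-2 + 0·2 = 0
  col β: 1·0 + 3·0 + 0·1 + 0·-1 = 0
  col γ: 1·-3 + 3·1 = 0
  col δ: 1·0 + 3·0 + 0·1 + 0·-1 = 0
  col ε: 1·0 + 3·0 + 0·3 + 0·-1 = 0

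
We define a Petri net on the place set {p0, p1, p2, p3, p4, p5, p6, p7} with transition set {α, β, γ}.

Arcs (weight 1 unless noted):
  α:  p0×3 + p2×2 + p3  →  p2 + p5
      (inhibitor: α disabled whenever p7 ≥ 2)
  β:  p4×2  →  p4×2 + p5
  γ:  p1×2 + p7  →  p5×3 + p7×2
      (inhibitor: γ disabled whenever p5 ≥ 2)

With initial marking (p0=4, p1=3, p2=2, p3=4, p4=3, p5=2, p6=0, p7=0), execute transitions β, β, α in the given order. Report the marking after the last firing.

(p0=1, p1=3, p2=1, p3=3, p4=3, p5=5, p6=0, p7=0)

step 1: fire β:  (p0=4, p1=3, p2=2, p3=4, p4=3, p5=2, p6=0, p7=0) → (p0=4, p1=3, p2=2, p3=4, p4=3, p5=3, p6=0, p7=0)
step 2: fire β:  (p0=4, p1=3, p2=2, p3=4, p4=3, p5=3, p6=0, p7=0) → (p0=4, p1=3, p2=2, p3=4, p4=3, p5=4, p6=0, p7=0)
step 3: fire α:  (p0=4, p1=3, p2=2, p3=4, p4=3, p5=4, p6=0, p7=0) → (p0=1, p1=3, p2=1, p3=3, p4=3, p5=5, p6=0, p7=0)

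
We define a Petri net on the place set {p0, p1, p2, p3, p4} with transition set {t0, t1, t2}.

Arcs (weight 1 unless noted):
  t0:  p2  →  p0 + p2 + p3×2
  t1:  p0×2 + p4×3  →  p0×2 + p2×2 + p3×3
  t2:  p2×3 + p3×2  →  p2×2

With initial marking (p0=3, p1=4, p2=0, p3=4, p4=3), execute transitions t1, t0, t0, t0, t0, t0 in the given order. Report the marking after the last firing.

(p0=8, p1=4, p2=2, p3=17, p4=0)

step 1: fire t1:  (p0=3, p1=4, p2=0, p3=4, p4=3) → (p0=3, p1=4, p2=2, p3=7, p4=0)
step 2: fire t0:  (p0=3, p1=4, p2=2, p3=7, p4=0) → (p0=4, p1=4, p2=2, p3=9, p4=0)
step 3: fire t0:  (p0=4, p1=4, p2=2, p3=9, p4=0) → (p0=5, p1=4, p2=2, p3=11, p4=0)
step 4: fire t0:  (p0=5, p1=4, p2=2, p3=11, p4=0) → (p0=6, p1=4, p2=2, p3=13, p4=0)
step 5: fire t0:  (p0=6, p1=4, p2=2, p3=13, p4=0) → (p0=7, p1=4, p2=2, p3=15, p4=0)
step 6: fire t0:  (p0=7, p1=4, p2=2, p3=15, p4=0) → (p0=8, p1=4, p2=2, p3=17, p4=0)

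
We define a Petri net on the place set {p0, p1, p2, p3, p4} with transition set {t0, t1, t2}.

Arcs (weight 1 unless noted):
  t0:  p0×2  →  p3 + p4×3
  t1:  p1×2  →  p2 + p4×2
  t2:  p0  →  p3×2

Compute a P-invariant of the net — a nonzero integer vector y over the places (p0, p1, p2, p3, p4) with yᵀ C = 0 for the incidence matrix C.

Incidence matrix C (rows=places, cols=transitions):
       t0   t1   t2
   p0  -2    0   -1
   p1   0   -2    0
   p2   0    1    0
   p3   1    0    2
   p4   3    2    0

Candidate y = [0, 1, 2, 0, 0]; check y·C column-wise:
  col t0: 0·-2 + 1·0 + 2·0 + 0·1 + 0·3 = 0
  col t1: 1·-2 + 2·1 + 0·2 = 0
  col t2: 0·-1 + 1·0 + 2·0 + 0·2 = 0

y = (p0:0, p1:1, p2:2, p3:0, p4:0)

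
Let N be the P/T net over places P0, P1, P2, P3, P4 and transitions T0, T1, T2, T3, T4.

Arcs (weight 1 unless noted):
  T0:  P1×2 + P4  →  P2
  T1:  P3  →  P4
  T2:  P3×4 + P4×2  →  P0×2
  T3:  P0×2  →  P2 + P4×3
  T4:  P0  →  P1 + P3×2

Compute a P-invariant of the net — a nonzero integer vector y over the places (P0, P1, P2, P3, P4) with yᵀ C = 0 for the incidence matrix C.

y = (P0:3, P1:1, P2:3, P3:1, P4:1)

Incidence matrix C (rows=places, cols=transitions):
       T0   T1   T2   T3   T4
   P0   0    0    2   -2   -1
   P1  -2    0    0    0    1
   P2   1    0    0    1    0
   P3   0   -1   -4    0    2
   P4  -1    1   -2    3    0

Candidate y = [3, 1, 3, 1, 1]; check y·C column-wise:
  col T0: 3·0 + 1·-2 + 3·1 + 1·0 + 1·-1 = 0
  col T1: 3·0 + 1·0 + 3·0 + 1·-1 + 1·1 = 0
  col T2: 3·2 + 1·0 + 3·0 + 1·-4 + 1·-2 = 0
  col T3: 3·-2 + 1·0 + 3·1 + 1·0 + 1·3 = 0
  col T4: 3·-1 + 1·1 + 3·0 + 1·2 + 1·0 = 0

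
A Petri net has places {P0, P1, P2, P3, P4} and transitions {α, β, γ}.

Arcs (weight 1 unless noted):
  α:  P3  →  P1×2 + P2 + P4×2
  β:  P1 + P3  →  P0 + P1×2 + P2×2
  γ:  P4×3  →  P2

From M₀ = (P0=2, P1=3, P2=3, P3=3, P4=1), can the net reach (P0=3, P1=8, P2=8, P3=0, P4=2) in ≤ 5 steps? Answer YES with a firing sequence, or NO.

YES — reachable via ⟨α, α, β, γ⟩ (4 firings)

step 1: fire α:  (P0=2, P1=3, P2=3, P3=3, P4=1) → (P0=2, P1=5, P2=4, P3=2, P4=3)
step 2: fire α:  (P0=2, P1=5, P2=4, P3=2, P4=3) → (P0=2, P1=7, P2=5, P3=1, P4=5)
step 3: fire β:  (P0=2, P1=7, P2=5, P3=1, P4=5) → (P0=3, P1=8, P2=7, P3=0, P4=5)
step 4: fire γ:  (P0=3, P1=8, P2=7, P3=0, P4=5) → (P0=3, P1=8, P2=8, P3=0, P4=2)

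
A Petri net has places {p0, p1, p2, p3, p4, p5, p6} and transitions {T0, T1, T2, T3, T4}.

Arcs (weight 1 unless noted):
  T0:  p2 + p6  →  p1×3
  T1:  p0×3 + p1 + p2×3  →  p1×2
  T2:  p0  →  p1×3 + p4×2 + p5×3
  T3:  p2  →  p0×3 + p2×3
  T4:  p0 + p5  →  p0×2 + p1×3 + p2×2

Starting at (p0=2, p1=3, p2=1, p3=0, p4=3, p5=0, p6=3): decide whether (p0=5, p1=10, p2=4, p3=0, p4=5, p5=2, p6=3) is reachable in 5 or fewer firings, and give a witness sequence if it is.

YES — reachable via ⟨T2, T3, T1, T4, T3⟩ (5 firings)

step 1: fire T2:  (p0=2, p1=3, p2=1, p3=0, p4=3, p5=0, p6=3) → (p0=1, p1=6, p2=1, p3=0, p4=5, p5=3, p6=3)
step 2: fire T3:  (p0=1, p1=6, p2=1, p3=0, p4=5, p5=3, p6=3) → (p0=4, p1=6, p2=3, p3=0, p4=5, p5=3, p6=3)
step 3: fire T1:  (p0=4, p1=6, p2=3, p3=0, p4=5, p5=3, p6=3) → (p0=1, p1=7, p2=0, p3=0, p4=5, p5=3, p6=3)
step 4: fire T4:  (p0=1, p1=7, p2=0, p3=0, p4=5, p5=3, p6=3) → (p0=2, p1=10, p2=2, p3=0, p4=5, p5=2, p6=3)
step 5: fire T3:  (p0=2, p1=10, p2=2, p3=0, p4=5, p5=2, p6=3) → (p0=5, p1=10, p2=4, p3=0, p4=5, p5=2, p6=3)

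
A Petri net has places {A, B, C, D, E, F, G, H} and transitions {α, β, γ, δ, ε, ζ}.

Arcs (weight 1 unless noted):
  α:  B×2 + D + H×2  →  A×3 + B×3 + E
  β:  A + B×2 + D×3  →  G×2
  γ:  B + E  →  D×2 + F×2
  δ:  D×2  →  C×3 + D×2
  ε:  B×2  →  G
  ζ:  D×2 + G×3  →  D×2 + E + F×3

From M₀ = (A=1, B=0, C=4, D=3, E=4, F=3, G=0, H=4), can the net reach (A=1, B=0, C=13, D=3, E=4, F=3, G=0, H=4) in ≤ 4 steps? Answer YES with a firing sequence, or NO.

step 1: fire δ:  (A=1, B=0, C=4, D=3, E=4, F=3, G=0, H=4) → (A=1, B=0, C=7, D=3, E=4, F=3, G=0, H=4)
step 2: fire δ:  (A=1, B=0, C=7, D=3, E=4, F=3, G=0, H=4) → (A=1, B=0, C=10, D=3, E=4, F=3, G=0, H=4)
step 3: fire δ:  (A=1, B=0, C=10, D=3, E=4, F=3, G=0, H=4) → (A=1, B=0, C=13, D=3, E=4, F=3, G=0, H=4)

YES — reachable via ⟨δ, δ, δ⟩ (3 firings)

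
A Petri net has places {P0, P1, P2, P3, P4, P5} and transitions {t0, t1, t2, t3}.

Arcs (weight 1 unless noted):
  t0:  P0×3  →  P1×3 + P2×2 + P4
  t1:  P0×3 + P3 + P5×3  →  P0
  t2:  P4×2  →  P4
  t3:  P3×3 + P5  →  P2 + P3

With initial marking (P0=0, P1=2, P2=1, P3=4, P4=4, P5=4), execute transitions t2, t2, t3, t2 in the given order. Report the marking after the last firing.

(P0=0, P1=2, P2=2, P3=2, P4=1, P5=3)

step 1: fire t2:  (P0=0, P1=2, P2=1, P3=4, P4=4, P5=4) → (P0=0, P1=2, P2=1, P3=4, P4=3, P5=4)
step 2: fire t2:  (P0=0, P1=2, P2=1, P3=4, P4=3, P5=4) → (P0=0, P1=2, P2=1, P3=4, P4=2, P5=4)
step 3: fire t3:  (P0=0, P1=2, P2=1, P3=4, P4=2, P5=4) → (P0=0, P1=2, P2=2, P3=2, P4=2, P5=3)
step 4: fire t2:  (P0=0, P1=2, P2=2, P3=2, P4=2, P5=3) → (P0=0, P1=2, P2=2, P3=2, P4=1, P5=3)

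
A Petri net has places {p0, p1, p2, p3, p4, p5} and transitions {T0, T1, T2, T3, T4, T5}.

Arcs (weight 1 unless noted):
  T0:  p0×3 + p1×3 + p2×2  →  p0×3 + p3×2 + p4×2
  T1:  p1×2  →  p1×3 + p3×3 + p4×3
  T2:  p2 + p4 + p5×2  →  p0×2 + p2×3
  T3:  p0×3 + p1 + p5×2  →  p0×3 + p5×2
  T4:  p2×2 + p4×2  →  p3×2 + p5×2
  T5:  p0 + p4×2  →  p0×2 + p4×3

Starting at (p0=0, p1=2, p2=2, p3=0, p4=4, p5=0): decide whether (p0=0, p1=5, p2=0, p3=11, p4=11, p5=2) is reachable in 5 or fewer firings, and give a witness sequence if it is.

step 1: fire T1:  (p0=0, p1=2, p2=2, p3=0, p4=4, p5=0) → (p0=0, p1=3, p2=2, p3=3, p4=7, p5=0)
step 2: fire T1:  (p0=0, p1=3, p2=2, p3=3, p4=7, p5=0) → (p0=0, p1=4, p2=2, p3=6, p4=10, p5=0)
step 3: fire T1:  (p0=0, p1=4, p2=2, p3=6, p4=10, p5=0) → (p0=0, p1=5, p2=2, p3=9, p4=13, p5=0)
step 4: fire T4:  (p0=0, p1=5, p2=2, p3=9, p4=13, p5=0) → (p0=0, p1=5, p2=0, p3=11, p4=11, p5=2)

YES — reachable via ⟨T1, T1, T1, T4⟩ (4 firings)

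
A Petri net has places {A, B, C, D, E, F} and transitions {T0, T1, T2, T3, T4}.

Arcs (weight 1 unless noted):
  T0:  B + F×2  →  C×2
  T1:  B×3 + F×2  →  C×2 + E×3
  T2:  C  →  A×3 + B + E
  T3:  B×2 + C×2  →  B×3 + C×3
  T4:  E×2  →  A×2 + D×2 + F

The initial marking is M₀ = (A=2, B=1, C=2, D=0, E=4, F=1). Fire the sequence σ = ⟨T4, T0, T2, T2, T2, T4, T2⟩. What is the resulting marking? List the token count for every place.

(A=18, B=4, C=0, D=4, E=4, F=1)

step 1: fire T4:  (A=2, B=1, C=2, D=0, E=4, F=1) → (A=4, B=1, C=2, D=2, E=2, F=2)
step 2: fire T0:  (A=4, B=1, C=2, D=2, E=2, F=2) → (A=4, B=0, C=4, D=2, E=2, F=0)
step 3: fire T2:  (A=4, B=0, C=4, D=2, E=2, F=0) → (A=7, B=1, C=3, D=2, E=3, F=0)
step 4: fire T2:  (A=7, B=1, C=3, D=2, E=3, F=0) → (A=10, B=2, C=2, D=2, E=4, F=0)
step 5: fire T2:  (A=10, B=2, C=2, D=2, E=4, F=0) → (A=13, B=3, C=1, D=2, E=5, F=0)
step 6: fire T4:  (A=13, B=3, C=1, D=2, E=5, F=0) → (A=15, B=3, C=1, D=4, E=3, F=1)
step 7: fire T2:  (A=15, B=3, C=1, D=4, E=3, F=1) → (A=18, B=4, C=0, D=4, E=4, F=1)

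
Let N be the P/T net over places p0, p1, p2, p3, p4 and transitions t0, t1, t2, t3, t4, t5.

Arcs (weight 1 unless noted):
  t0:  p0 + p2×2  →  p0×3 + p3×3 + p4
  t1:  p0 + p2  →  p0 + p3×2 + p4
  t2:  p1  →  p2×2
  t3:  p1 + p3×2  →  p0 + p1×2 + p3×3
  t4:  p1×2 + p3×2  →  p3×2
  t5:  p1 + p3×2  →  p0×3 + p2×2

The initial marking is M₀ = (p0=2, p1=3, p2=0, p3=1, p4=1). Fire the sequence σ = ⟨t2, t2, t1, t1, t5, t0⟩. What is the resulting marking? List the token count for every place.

(p0=7, p1=0, p2=2, p3=6, p4=4)

step 1: fire t2:  (p0=2, p1=3, p2=0, p3=1, p4=1) → (p0=2, p1=2, p2=2, p3=1, p4=1)
step 2: fire t2:  (p0=2, p1=2, p2=2, p3=1, p4=1) → (p0=2, p1=1, p2=4, p3=1, p4=1)
step 3: fire t1:  (p0=2, p1=1, p2=4, p3=1, p4=1) → (p0=2, p1=1, p2=3, p3=3, p4=2)
step 4: fire t1:  (p0=2, p1=1, p2=3, p3=3, p4=2) → (p0=2, p1=1, p2=2, p3=5, p4=3)
step 5: fire t5:  (p0=2, p1=1, p2=2, p3=5, p4=3) → (p0=5, p1=0, p2=4, p3=3, p4=3)
step 6: fire t0:  (p0=5, p1=0, p2=4, p3=3, p4=3) → (p0=7, p1=0, p2=2, p3=6, p4=4)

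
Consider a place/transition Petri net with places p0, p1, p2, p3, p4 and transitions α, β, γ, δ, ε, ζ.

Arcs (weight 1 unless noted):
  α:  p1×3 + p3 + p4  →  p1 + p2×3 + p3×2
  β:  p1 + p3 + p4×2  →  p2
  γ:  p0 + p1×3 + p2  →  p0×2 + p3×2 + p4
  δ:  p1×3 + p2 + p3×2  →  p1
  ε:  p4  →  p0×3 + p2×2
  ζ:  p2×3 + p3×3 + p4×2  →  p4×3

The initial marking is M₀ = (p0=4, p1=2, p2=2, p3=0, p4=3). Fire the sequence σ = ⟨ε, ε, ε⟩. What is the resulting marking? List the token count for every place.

step 1: fire ε:  (p0=4, p1=2, p2=2, p3=0, p4=3) → (p0=7, p1=2, p2=4, p3=0, p4=2)
step 2: fire ε:  (p0=7, p1=2, p2=4, p3=0, p4=2) → (p0=10, p1=2, p2=6, p3=0, p4=1)
step 3: fire ε:  (p0=10, p1=2, p2=6, p3=0, p4=1) → (p0=13, p1=2, p2=8, p3=0, p4=0)

(p0=13, p1=2, p2=8, p3=0, p4=0)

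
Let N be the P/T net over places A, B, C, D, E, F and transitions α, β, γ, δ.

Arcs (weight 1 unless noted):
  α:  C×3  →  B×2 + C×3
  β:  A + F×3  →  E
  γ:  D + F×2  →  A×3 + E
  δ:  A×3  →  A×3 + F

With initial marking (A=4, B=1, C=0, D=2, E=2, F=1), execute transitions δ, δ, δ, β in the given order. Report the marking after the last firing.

(A=3, B=1, C=0, D=2, E=3, F=1)

step 1: fire δ:  (A=4, B=1, C=0, D=2, E=2, F=1) → (A=4, B=1, C=0, D=2, E=2, F=2)
step 2: fire δ:  (A=4, B=1, C=0, D=2, E=2, F=2) → (A=4, B=1, C=0, D=2, E=2, F=3)
step 3: fire δ:  (A=4, B=1, C=0, D=2, E=2, F=3) → (A=4, B=1, C=0, D=2, E=2, F=4)
step 4: fire β:  (A=4, B=1, C=0, D=2, E=2, F=4) → (A=3, B=1, C=0, D=2, E=3, F=1)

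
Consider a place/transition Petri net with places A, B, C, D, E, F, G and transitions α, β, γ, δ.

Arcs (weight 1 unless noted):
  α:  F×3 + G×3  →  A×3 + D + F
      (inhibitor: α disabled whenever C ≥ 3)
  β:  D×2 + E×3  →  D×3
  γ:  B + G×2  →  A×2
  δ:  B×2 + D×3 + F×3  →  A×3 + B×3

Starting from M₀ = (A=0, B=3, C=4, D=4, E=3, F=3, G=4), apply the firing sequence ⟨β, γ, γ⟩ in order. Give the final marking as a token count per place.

(A=4, B=1, C=4, D=5, E=0, F=3, G=0)

step 1: fire β:  (A=0, B=3, C=4, D=4, E=3, F=3, G=4) → (A=0, B=3, C=4, D=5, E=0, F=3, G=4)
step 2: fire γ:  (A=0, B=3, C=4, D=5, E=0, F=3, G=4) → (A=2, B=2, C=4, D=5, E=0, F=3, G=2)
step 3: fire γ:  (A=2, B=2, C=4, D=5, E=0, F=3, G=2) → (A=4, B=1, C=4, D=5, E=0, F=3, G=0)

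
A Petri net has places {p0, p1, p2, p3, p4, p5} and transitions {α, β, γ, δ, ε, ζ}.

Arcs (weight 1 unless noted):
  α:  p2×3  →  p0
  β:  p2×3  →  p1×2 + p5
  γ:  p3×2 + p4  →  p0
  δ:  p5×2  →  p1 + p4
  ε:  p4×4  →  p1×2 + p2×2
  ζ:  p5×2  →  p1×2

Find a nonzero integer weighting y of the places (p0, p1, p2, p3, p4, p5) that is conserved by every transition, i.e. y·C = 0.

Incidence matrix C (rows=places, cols=transitions):
        α    β    γ    δ    ε    ζ
   p0   1    0    1    0    0    0
   p1   0    2    0    1    2    2
   p2  -3   -3    0    0    2    0
   p3   0    0   -2    0    0    0
   p4   0    0   -1    1   -4    0
   p5   0    1    0   -2    0   -2

Candidate y = [3, 1, 1, 1, 1, 1]; check y·C column-wise:
  col α: 3·1 + 1·0 + 1·-3 + 1·0 + 1·0 + 1·0 = 0
  col β: 3·0 + 1·2 + 1·-3 + 1·0 + 1·0 + 1·1 = 0
  col γ: 3·1 + 1·0 + 1·0 + 1·-2 + 1·-1 + 1·0 = 0
  col δ: 3·0 + 1·1 + 1·0 + 1·0 + 1·1 + 1·-2 = 0
  col ε: 3·0 + 1·2 + 1·2 + 1·0 + 1·-4 + 1·0 = 0
  col ζ: 3·0 + 1·2 + 1·0 + 1·0 + 1·0 + 1·-2 = 0

y = (p0:3, p1:1, p2:1, p3:1, p4:1, p5:1)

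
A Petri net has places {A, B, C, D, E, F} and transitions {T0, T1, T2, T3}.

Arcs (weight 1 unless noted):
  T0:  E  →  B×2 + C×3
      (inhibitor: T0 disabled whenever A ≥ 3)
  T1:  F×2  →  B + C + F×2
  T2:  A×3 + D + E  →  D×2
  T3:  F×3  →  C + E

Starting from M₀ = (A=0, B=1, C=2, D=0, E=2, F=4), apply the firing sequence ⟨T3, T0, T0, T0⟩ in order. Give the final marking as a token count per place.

step 1: fire T3:  (A=0, B=1, C=2, D=0, E=2, F=4) → (A=0, B=1, C=3, D=0, E=3, F=1)
step 2: fire T0:  (A=0, B=1, C=3, D=0, E=3, F=1) → (A=0, B=3, C=6, D=0, E=2, F=1)
step 3: fire T0:  (A=0, B=3, C=6, D=0, E=2, F=1) → (A=0, B=5, C=9, D=0, E=1, F=1)
step 4: fire T0:  (A=0, B=5, C=9, D=0, E=1, F=1) → (A=0, B=7, C=12, D=0, E=0, F=1)

(A=0, B=7, C=12, D=0, E=0, F=1)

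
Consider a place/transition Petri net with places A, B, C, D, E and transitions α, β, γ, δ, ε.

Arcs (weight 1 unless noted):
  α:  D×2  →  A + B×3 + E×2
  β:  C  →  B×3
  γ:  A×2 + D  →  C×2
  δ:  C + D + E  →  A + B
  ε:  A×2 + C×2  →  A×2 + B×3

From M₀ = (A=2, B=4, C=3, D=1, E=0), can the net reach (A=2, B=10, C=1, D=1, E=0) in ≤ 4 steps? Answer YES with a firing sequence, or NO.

step 1: fire β:  (A=2, B=4, C=3, D=1, E=0) → (A=2, B=7, C=2, D=1, E=0)
step 2: fire β:  (A=2, B=7, C=2, D=1, E=0) → (A=2, B=10, C=1, D=1, E=0)

YES — reachable via ⟨β, β⟩ (2 firings)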